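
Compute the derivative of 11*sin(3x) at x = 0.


Apply the chain rule to differentiate 11*sin(3x):
d/dx [11*sin(3x)]
= 11 * cos(3x) * d/dx(3x)
= 11 * 3 * cos(3x)
= 33 * cos(3x)
Evaluate at x = 0:
= 33 * cos(0)
= 33 * 1
= 33

33


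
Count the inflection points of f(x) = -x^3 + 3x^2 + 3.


Inflection points occur where f''(x) = 0 and concavity changes.
f(x) = -x^3 + 3x^2 + 3
f'(x) = -3x^2 + 6x
f''(x) = -6x + 6
Set f''(x) = 0:
-6x + 6 = 0
x = -6 / (-6) = 1
Since f''(x) is linear (degree 1), it changes sign at this point.
Therefore there is exactly 1 inflection point.

1


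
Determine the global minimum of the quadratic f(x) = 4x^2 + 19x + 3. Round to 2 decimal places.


For a quadratic f(x) = ax^2 + bx + c with a > 0, the minimum is at the vertex.
Vertex x-coordinate: x = -b/(2a)
x = -(19) / (2 * 4)
x = -19/8
Substitute back to find the minimum value:
f(-19/8) = 4 * (-19/8)^2 + 19 * (-19/8) + 3
= 361/16 - 361/8 + 3
= -313/16 ≈ -19.56

-19.56


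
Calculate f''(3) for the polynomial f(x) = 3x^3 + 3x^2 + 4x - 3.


First derivative:
f'(x) = 9x^2 + 6x + 4
Second derivative:
f''(x) = 18x + 6
Substitute x = 3:
f''(3) = 18 * 3 + 6
= 54 + 6
= 60

60


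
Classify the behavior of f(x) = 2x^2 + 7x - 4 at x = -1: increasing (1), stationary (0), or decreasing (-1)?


Compute f'(x) to determine behavior:
f'(x) = 4x + 7
f'(-1) = 4 * (-1) + 7
= -4 + 7
= 3
Since f'(-1) > 0, the function is increasing (1)

1


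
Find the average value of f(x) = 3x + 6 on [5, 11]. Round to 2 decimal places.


Average value = 1/(b-a) * integral from a to b of f(x) dx
First compute the integral of 3x + 6:
F(x) = (3/2)x^2 + 6x
F(11) = 3/2 * 121 + 6 * 11 = 495/2
F(5) = 3/2 * 25 + 6 * 5 = 135/2
Integral = 495/2 - 135/2 = 180
Average = 180 / (11 - 5) = 180 / 6
= 30 = 30.00

30.00


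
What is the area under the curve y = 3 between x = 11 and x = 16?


The area under a constant function y = 3 is a rectangle.
Width = 16 - 11 = 5
Height = 3
Area = width * height
= 5 * 3
= 15

15


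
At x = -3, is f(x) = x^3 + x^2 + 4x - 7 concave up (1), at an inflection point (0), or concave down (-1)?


Concavity is determined by the sign of f''(x).
f(x) = x^3 + x^2 + 4x - 7
f'(x) = 3x^2 + 2x + 4
f''(x) = 6x + 2
f''(-3) = 6 * (-3) + 2
= -18 + 2
= -16
Since f''(-3) < 0, the function is concave down (-1)

-1


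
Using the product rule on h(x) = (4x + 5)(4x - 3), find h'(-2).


Let u(x) = 4x + 5 and v(x) = 4x - 3
u'(x) = 4
v'(x) = 4
Product rule: h'(x) = u'(x)*v(x) + u(x)*v'(x)
= 4 * (4x - 3) + (4x + 5) * 4
At x = -2:
u(-2) = 4 * (-2) + 5 = -3
v(-2) = 4 * (-2) - 3 = -11
h'(-2) = 4 * (-11) + (-3) * 4
= -44 - 12
= -56

-56


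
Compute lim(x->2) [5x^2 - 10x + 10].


Since polynomials are continuous, we use direct substitution.
lim(x->2) of 5x^2 - 10x + 10
= 5 * 2^2 - 10 * 2 + 10
= 20 - 20 + 10
= 10

10


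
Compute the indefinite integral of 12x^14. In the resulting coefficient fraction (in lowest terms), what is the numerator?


Apply the power rule for integration:
integral of ax^n dx = a/(n+1) * x^(n+1) + C
integral of 12x^14 dx
= 12/15 * x^15 + C
= 4/5 * x^15 + C
The coefficient in lowest terms is 4/5, and its numerator is 4

4


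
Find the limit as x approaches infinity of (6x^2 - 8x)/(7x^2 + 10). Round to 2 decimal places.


For limits at infinity with equal-degree polynomials,
we compare leading coefficients.
Numerator leading term: 6x^2
Denominator leading term: 7x^2
Divide both by x^2:
lim = (6 - 8/x) / (7 + 10/x^2)
As x -> infinity, the 1/x and 1/x^2 terms vanish:
= 6/7 ≈ 0.86

0.86


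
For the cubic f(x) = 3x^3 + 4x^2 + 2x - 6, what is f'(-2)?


Differentiate f(x) = 3x^3 + 4x^2 + 2x - 6 term by term:
f'(x) = 9x^2 + 8x + 2
Substitute x = -2:
f'(-2) = 9 * (-2)^2 + 8 * (-2) + 2
= 36 - 16 + 2
= 22

22


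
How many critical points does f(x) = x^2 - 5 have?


Find where f'(x) = 0:
f'(x) = 2x
Set f'(x) = 0:
2x = 0
x = 0 / 2 = 0
This is a linear equation in x, so there is exactly one solution.
Number of critical points: 1

1


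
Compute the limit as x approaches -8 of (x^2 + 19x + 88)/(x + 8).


Direct substitution gives 0/0, so we factor the numerator.
Factor: (x^2 + 19x + 88) = (x + 8)(x + 11)
Cancel the common factor (x + 8):
(x^2 + 19x + 88)/(x + 8) = (x + 11)
Now substitute x = -8:
= (-8) - (-11) = 3

3


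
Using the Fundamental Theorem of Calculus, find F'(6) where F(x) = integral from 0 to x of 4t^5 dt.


By the Fundamental Theorem of Calculus (Part 1):
If F(x) = integral from 0 to x of f(t) dt, then F'(x) = f(x)
Here f(t) = 4t^5
So F'(x) = 4x^5
Evaluate at x = 6:
F'(6) = 4 * 6^5
= 4 * 7776
= 31104

31104


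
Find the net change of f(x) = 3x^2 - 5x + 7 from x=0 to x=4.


Net change = f(b) - f(a)
f(x) = 3x^2 - 5x + 7
Compute f(4):
f(4) = 3 * 4^2 - 5 * 4 + 7
= 48 - 20 + 7
= 35
Compute f(0):
f(0) = 3 * 0^2 - 5 * 0 + 7
= 0 + 0 + 7
= 7
Net change = 35 - 7 = 28

28


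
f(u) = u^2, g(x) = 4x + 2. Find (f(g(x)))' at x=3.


Using the chain rule: (f(g(x)))' = f'(g(x)) * g'(x)
First, find g(3):
g(3) = 4 * 3 + 2 = 14
Next, f'(u) = 2u
And g'(x) = 4
So f'(g(3)) * g'(3)
= 2 * 14 * 4
= 112

112


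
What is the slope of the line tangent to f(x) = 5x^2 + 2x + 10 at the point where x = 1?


The slope of the tangent line equals f'(x) at the point.
f(x) = 5x^2 + 2x + 10
f'(x) = 10x + 2
At x = 1:
f'(1) = 10 * 1 + 2
= 10 + 2
= 12

12


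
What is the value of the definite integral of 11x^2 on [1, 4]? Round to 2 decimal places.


Find the antiderivative of 11x^2:
F(x) = 11/3 * x^3
Apply the Fundamental Theorem of Calculus:
F(4) - F(1)
= 11/3 * 4^3 - 11/3 * 1^3
= 11/3 * (64 - 1)
= 11/3 * 63
= 231 = 231.00

231.00


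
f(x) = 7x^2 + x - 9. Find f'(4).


Differentiate term by term using power and sum rules:
f(x) = 7x^2 + x - 9
f'(x) = 14x + 1
Substitute x = 4:
f'(4) = 14 * 4 + 1
= 56 + 1
= 57

57


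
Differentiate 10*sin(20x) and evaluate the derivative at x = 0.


Apply the chain rule to differentiate 10*sin(20x):
d/dx [10*sin(20x)]
= 10 * cos(20x) * d/dx(20x)
= 10 * 20 * cos(20x)
= 200 * cos(20x)
Evaluate at x = 0:
= 200 * cos(0)
= 200 * 1
= 200

200


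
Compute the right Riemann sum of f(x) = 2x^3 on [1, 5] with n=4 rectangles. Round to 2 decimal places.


Right Riemann sum uses right endpoints of each subinterval.
Interval: [1, 5], n = 4
dx = (5 - 1) / 4 = 1
Right endpoints: [2, 3, 4, 5]
f values: [16, 54, 128, 250]
Sum = dx * (sum of f values)
= 1 * 448
= 448 = 448.00

448.00


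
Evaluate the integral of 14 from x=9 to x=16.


The integral of a constant k over [a, b] equals k * (b - a).
integral from 9 to 16 of 14 dx
= 14 * (16 - 9)
= 14 * 7
= 98

98


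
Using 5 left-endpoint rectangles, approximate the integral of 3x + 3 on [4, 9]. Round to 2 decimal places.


Left Riemann sum uses left endpoints of each subinterval.
Interval: [4, 9], n = 5
dx = (9 - 4) / 5 = 1
Left endpoints: [4, 5, 6, 7, 8]
f values: [15, 18, 21, 24, 27]
Sum = dx * (sum of f values)
= 1 * 105
= 105 = 105.00

105.00


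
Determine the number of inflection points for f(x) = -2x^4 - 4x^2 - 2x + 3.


Inflection points occur where f''(x) = 0 and concavity changes.
f(x) = -2x^4 - 4x^2 - 2x + 3
f'(x) = -8x^3 - 8x - 2
f''(x) = -24x^2 - 8
This is a quadratic in x. Use the discriminant to count real roots.
Discriminant = (0)^2 - 4 * (-24) * (-8)
= 0 - 768
= -768
Since discriminant < 0, f''(x) = 0 has no real solutions.
Number of inflection points: 0

0


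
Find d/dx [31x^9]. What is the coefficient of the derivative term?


We apply the power rule: d/dx [ax^n] = a*n * x^(n-1)
d/dx [31x^9]
= 31 * 9 * x^(9-1)
= 279x^8
The coefficient is 279

279


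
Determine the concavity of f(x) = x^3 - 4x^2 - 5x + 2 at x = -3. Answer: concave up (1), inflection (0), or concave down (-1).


Concavity is determined by the sign of f''(x).
f(x) = x^3 - 4x^2 - 5x + 2
f'(x) = 3x^2 - 8x - 5
f''(x) = 6x - 8
f''(-3) = 6 * (-3) - 8
= -18 - 8
= -26
Since f''(-3) < 0, the function is concave down (-1)

-1


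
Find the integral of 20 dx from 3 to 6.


The integral of a constant k over [a, b] equals k * (b - a).
integral from 3 to 6 of 20 dx
= 20 * (6 - 3)
= 20 * 3
= 60

60


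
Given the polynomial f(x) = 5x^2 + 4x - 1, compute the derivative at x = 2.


Differentiate term by term using power and sum rules:
f(x) = 5x^2 + 4x - 1
f'(x) = 10x + 4
Substitute x = 2:
f'(2) = 10 * 2 + 4
= 20 + 4
= 24

24


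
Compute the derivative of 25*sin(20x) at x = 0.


Apply the chain rule to differentiate 25*sin(20x):
d/dx [25*sin(20x)]
= 25 * cos(20x) * d/dx(20x)
= 25 * 20 * cos(20x)
= 500 * cos(20x)
Evaluate at x = 0:
= 500 * cos(0)
= 500 * 1
= 500

500


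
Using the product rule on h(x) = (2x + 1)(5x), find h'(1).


Let u(x) = 2x + 1 and v(x) = 5x
u'(x) = 2
v'(x) = 5
Product rule: h'(x) = u'(x)*v(x) + u(x)*v'(x)
= 2 * (5x) + (2x + 1) * 5
At x = 1:
u(1) = 2 * 1 + 1 = 3
v(1) = 5 * 1 + 0 = 5
h'(1) = 2 * 5 + 3 * 5
= 10 + 15
= 25

25


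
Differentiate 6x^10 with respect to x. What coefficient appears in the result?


We apply the power rule: d/dx [ax^n] = a*n * x^(n-1)
d/dx [6x^10]
= 6 * 10 * x^(10-1)
= 60x^9
The coefficient is 60

60


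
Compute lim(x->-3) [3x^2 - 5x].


Since polynomials are continuous, we use direct substitution.
lim(x->-3) of 3x^2 - 5x
= 3 * (-3)^2 - 5 * (-3) + 0
= 27 + 15 + 0
= 42

42


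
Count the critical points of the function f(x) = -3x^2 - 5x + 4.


Find where f'(x) = 0:
f'(x) = -6x - 5
Set f'(x) = 0:
-6x - 5 = 0
x = 5 / (-6) = -5/6
This is a linear equation in x, so there is exactly one solution.
Number of critical points: 1

1


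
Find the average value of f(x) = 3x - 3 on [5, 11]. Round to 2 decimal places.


Average value = 1/(b-a) * integral from a to b of f(x) dx
First compute the integral of 3x - 3:
F(x) = (3/2)x^2 - 3x
F(11) = 3/2 * 121 - 3 * 11 = 297/2
F(5) = 3/2 * 25 - 3 * 5 = 45/2
Integral = 297/2 - 45/2 = 126
Average = 126 / (11 - 5) = 126 / 6
= 21 = 21.00

21.00


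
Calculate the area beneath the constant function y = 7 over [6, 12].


The area under a constant function y = 7 is a rectangle.
Width = 12 - 6 = 6
Height = 7
Area = width * height
= 6 * 7
= 42

42


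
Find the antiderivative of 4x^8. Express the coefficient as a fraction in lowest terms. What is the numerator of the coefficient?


Apply the power rule for integration:
integral of ax^n dx = a/(n+1) * x^(n+1) + C
integral of 4x^8 dx
= 4/9 * x^9 + C
The coefficient in lowest terms is 4/9, and its numerator is 4

4


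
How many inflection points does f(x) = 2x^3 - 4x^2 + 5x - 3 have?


Inflection points occur where f''(x) = 0 and concavity changes.
f(x) = 2x^3 - 4x^2 + 5x - 3
f'(x) = 6x^2 - 8x + 5
f''(x) = 12x - 8
Set f''(x) = 0:
12x - 8 = 0
x = 8 / 12 = 2/3
Since f''(x) is linear (degree 1), it changes sign at this point.
Therefore there is exactly 1 inflection point.

1


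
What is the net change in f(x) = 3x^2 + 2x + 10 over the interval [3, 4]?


Net change = f(b) - f(a)
f(x) = 3x^2 + 2x + 10
Compute f(4):
f(4) = 3 * 4^2 + 2 * 4 + 10
= 48 + 8 + 10
= 66
Compute f(3):
f(3) = 3 * 3^2 + 2 * 3 + 10
= 27 + 6 + 10
= 43
Net change = 66 - 43 = 23

23


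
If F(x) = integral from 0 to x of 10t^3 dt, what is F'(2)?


By the Fundamental Theorem of Calculus (Part 1):
If F(x) = integral from 0 to x of f(t) dt, then F'(x) = f(x)
Here f(t) = 10t^3
So F'(x) = 10x^3
Evaluate at x = 2:
F'(2) = 10 * 2^3
= 10 * 8
= 80

80


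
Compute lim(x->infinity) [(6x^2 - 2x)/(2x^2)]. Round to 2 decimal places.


For limits at infinity with equal-degree polynomials,
we compare leading coefficients.
Numerator leading term: 6x^2
Denominator leading term: 2x^2
Divide both by x^2:
lim = (6 - 2/x) / (2)
As x -> infinity, the 1/x and 1/x^2 terms vanish:
= 6/2 = 3 = 3.00

3.00


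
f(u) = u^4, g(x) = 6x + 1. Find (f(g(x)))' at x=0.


Using the chain rule: (f(g(x)))' = f'(g(x)) * g'(x)
First, find g(0):
g(0) = 6 * 0 + 1 = 1
Next, f'(u) = 4u^3
And g'(x) = 6
So f'(g(0)) * g'(0)
= 4 * 1^3 * 6
= 4 * 1 * 6
= 24

24


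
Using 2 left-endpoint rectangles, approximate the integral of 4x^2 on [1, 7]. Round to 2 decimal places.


Left Riemann sum uses left endpoints of each subinterval.
Interval: [1, 7], n = 2
dx = (7 - 1) / 2 = 3
Left endpoints: [1, 4]
f values: [4, 64]
Sum = dx * (sum of f values)
= 3 * 68
= 204 = 204.00

204.00


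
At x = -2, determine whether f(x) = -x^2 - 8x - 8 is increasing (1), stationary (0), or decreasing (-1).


Compute f'(x) to determine behavior:
f'(x) = -2x - 8
f'(-2) = -2 * (-2) - 8
= 4 - 8
= -4
Since f'(-2) < 0, the function is decreasing (-1)

-1


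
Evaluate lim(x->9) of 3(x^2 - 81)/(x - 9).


Direct substitution gives 0/0, so we factor the numerator.
Factor: 3(x^2 - 81) = 3 * (x - 9)(x + 9)
Cancel the common factor (x - 9):
3(x^2 - 81)/(x - 9) = 3 * (x + 9)
Now substitute x = 9:
= 3 * (9 + 9) = 54

54


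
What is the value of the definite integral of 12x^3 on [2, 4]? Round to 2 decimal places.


Find the antiderivative of 12x^3:
F(x) = 12/4 * x^4
Apply the Fundamental Theorem of Calculus:
F(4) - F(2)
= 12/4 * 4^4 - 12/4 * 2^4
= 12/4 * (256 - 16)
= 12/4 * 240
= 720 = 720.00

720.00


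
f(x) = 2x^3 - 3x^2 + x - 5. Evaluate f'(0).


Differentiate f(x) = 2x^3 - 3x^2 + x - 5 term by term:
f'(x) = 6x^2 - 6x + 1
Substitute x = 0:
f'(0) = 6 * 0^2 - 6 * 0 + 1
= 0 + 0 + 1
= 1

1


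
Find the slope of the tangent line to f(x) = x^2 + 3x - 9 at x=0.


The slope of the tangent line equals f'(x) at the point.
f(x) = x^2 + 3x - 9
f'(x) = 2x + 3
At x = 0:
f'(0) = 2 * 0 + 3
= 0 + 3
= 3

3


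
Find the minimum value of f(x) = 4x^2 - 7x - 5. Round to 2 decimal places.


For a quadratic f(x) = ax^2 + bx + c with a > 0, the minimum is at the vertex.
Vertex x-coordinate: x = -b/(2a)
x = -(-7) / (2 * 4)
x = 7/8
Substitute back to find the minimum value:
f(7/8) = 4 * (7/8)^2 - 7 * (7/8) - 5
= 49/16 - 49/8 - 5
= -129/16 ≈ -8.06

-8.06


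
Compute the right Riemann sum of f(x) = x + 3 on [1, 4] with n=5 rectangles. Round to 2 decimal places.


Right Riemann sum uses right endpoints of each subinterval.
Interval: [1, 4], n = 5
dx = (4 - 1) / 5 = 3/5
Right endpoints: [8/5, 11/5, 14/5, 17/5, 4]
f values: [23/5, 26/5, 29/5, 32/5, 7]
Sum = dx * (sum of f values)
= 3/5 * 29
= 87/5 = 17.40

17.40


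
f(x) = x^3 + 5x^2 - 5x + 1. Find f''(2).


First derivative:
f'(x) = 3x^2 + 10x - 5
Second derivative:
f''(x) = 6x + 10
Substitute x = 2:
f''(2) = 6 * 2 + 10
= 12 + 10
= 22

22


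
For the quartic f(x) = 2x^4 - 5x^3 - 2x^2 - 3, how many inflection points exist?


Inflection points occur where f''(x) = 0 and concavity changes.
f(x) = 2x^4 - 5x^3 - 2x^2 - 3
f'(x) = 8x^3 - 15x^2 - 4x
f''(x) = 24x^2 - 30x - 4
This is a quadratic in x. Use the discriminant to count real roots.
Discriminant = (-30)^2 - 4 * 24 * (-4)
= 900 - (-384)
= 1284
Since discriminant > 0, f''(x) = 0 has 2 distinct real solutions.
A quadratic with two distinct real roots changes sign at each root, so concavity changes at both.
Number of inflection points: 2

2


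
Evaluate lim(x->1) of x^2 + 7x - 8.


Since polynomials are continuous, we use direct substitution.
lim(x->1) of x^2 + 7x - 8
= 1 * 1^2 + 7 * 1 - 8
= 1 + 7 - 8
= 0

0


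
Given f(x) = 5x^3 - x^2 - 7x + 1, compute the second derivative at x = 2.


First derivative:
f'(x) = 15x^2 - 2x - 7
Second derivative:
f''(x) = 30x - 2
Substitute x = 2:
f''(2) = 30 * 2 - 2
= 60 - 2
= 58

58


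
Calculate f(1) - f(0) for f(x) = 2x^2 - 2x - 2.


Net change = f(b) - f(a)
f(x) = 2x^2 - 2x - 2
Compute f(1):
f(1) = 2 * 1^2 - 2 * 1 - 2
= 2 - 2 - 2
= -2
Compute f(0):
f(0) = 2 * 0^2 - 2 * 0 - 2
= 0 + 0 - 2
= -2
Net change = -2 - (-2) = 0

0


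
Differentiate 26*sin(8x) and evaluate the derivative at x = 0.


Apply the chain rule to differentiate 26*sin(8x):
d/dx [26*sin(8x)]
= 26 * cos(8x) * d/dx(8x)
= 26 * 8 * cos(8x)
= 208 * cos(8x)
Evaluate at x = 0:
= 208 * cos(0)
= 208 * 1
= 208

208


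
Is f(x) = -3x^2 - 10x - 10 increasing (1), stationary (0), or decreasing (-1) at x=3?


Compute f'(x) to determine behavior:
f'(x) = -6x - 10
f'(3) = -6 * 3 - 10
= -18 - 10
= -28
Since f'(3) < 0, the function is decreasing (-1)

-1


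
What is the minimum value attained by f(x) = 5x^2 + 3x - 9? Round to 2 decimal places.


For a quadratic f(x) = ax^2 + bx + c with a > 0, the minimum is at the vertex.
Vertex x-coordinate: x = -b/(2a)
x = -(3) / (2 * 5)
x = -3/10
Substitute back to find the minimum value:
f(-3/10) = 5 * (-3/10)^2 + 3 * (-3/10) - 9
= 9/20 - 9/10 - 9
= -189/20 = -9.45

-9.45


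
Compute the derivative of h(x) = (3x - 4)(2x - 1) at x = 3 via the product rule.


Let u(x) = 3x - 4 and v(x) = 2x - 1
u'(x) = 3
v'(x) = 2
Product rule: h'(x) = u'(x)*v(x) + u(x)*v'(x)
= 3 * (2x - 1) + (3x - 4) * 2
At x = 3:
u(3) = 3 * 3 - 4 = 5
v(3) = 2 * 3 - 1 = 5
h'(3) = 3 * 5 + 5 * 2
= 15 + 10
= 25

25


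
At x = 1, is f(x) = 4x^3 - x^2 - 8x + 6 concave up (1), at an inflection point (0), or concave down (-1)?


Concavity is determined by the sign of f''(x).
f(x) = 4x^3 - x^2 - 8x + 6
f'(x) = 12x^2 - 2x - 8
f''(x) = 24x - 2
f''(1) = 24 * 1 - 2
= 24 - 2
= 22
Since f''(1) > 0, the function is concave up (1)

1


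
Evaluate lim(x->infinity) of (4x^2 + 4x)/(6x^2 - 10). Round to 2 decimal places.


For limits at infinity with equal-degree polynomials,
we compare leading coefficients.
Numerator leading term: 4x^2
Denominator leading term: 6x^2
Divide both by x^2:
lim = (4 + 4/x) / (6 - 10/x^2)
As x -> infinity, the 1/x and 1/x^2 terms vanish:
= 4/6 = 2/3 ≈ 0.67

0.67


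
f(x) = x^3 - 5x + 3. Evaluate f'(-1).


Differentiate f(x) = x^3 - 5x + 3 term by term:
f'(x) = 3x^2 - 5
Substitute x = -1:
f'(-1) = 3 * (-1)^2 + 0 * (-1) - 5
= 3 + 0 - 5
= -2

-2


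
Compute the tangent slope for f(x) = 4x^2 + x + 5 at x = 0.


The slope of the tangent line equals f'(x) at the point.
f(x) = 4x^2 + x + 5
f'(x) = 8x + 1
At x = 0:
f'(0) = 8 * 0 + 1
= 0 + 1
= 1

1


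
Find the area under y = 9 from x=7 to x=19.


The area under a constant function y = 9 is a rectangle.
Width = 19 - 7 = 12
Height = 9
Area = width * height
= 12 * 9
= 108

108


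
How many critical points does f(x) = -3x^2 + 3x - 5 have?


Find where f'(x) = 0:
f'(x) = -6x + 3
Set f'(x) = 0:
-6x + 3 = 0
x = -3 / (-6) = 1/2
This is a linear equation in x, so there is exactly one solution.
Number of critical points: 1

1


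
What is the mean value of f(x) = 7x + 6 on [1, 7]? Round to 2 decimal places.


Average value = 1/(b-a) * integral from a to b of f(x) dx
First compute the integral of 7x + 6:
F(x) = (7/2)x^2 + 6x
F(7) = 7/2 * 49 + 6 * 7 = 427/2
F(1) = 7/2 * 1 + 6 * 1 = 19/2
Integral = 427/2 - 19/2 = 204
Average = 204 / (7 - 1) = 204 / 6
= 34 = 34.00

34.00


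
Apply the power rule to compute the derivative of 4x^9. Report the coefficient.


We apply the power rule: d/dx [ax^n] = a*n * x^(n-1)
d/dx [4x^9]
= 4 * 9 * x^(9-1)
= 36x^8
The coefficient is 36

36


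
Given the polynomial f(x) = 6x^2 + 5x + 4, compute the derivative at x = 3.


Differentiate term by term using power and sum rules:
f(x) = 6x^2 + 5x + 4
f'(x) = 12x + 5
Substitute x = 3:
f'(3) = 12 * 3 + 5
= 36 + 5
= 41

41


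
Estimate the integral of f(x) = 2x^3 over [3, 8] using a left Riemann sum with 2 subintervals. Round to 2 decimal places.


Left Riemann sum uses left endpoints of each subinterval.
Interval: [3, 8], n = 2
dx = (8 - 3) / 2 = 5/2
Left endpoints: [3, 11/2]
f values: [54, 1331/4]
Sum = dx * (sum of f values)
= 5/2 * 1547/4
= 7735/8 ≈ 966.88

966.88


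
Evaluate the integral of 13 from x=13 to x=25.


The integral of a constant k over [a, b] equals k * (b - a).
integral from 13 to 25 of 13 dx
= 13 * (25 - 13)
= 13 * 12
= 156

156


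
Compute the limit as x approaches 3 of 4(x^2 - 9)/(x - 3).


Direct substitution gives 0/0, so we factor the numerator.
Factor: 4(x^2 - 9) = 4 * (x - 3)(x + 3)
Cancel the common factor (x - 3):
4(x^2 - 9)/(x - 3) = 4 * (x + 3)
Now substitute x = 3:
= 4 * (3 + 3) = 24

24


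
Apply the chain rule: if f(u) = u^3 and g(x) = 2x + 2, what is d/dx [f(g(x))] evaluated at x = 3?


Using the chain rule: (f(g(x)))' = f'(g(x)) * g'(x)
First, find g(3):
g(3) = 2 * 3 + 2 = 8
Next, f'(u) = 3u^2
And g'(x) = 2
So f'(g(3)) * g'(3)
= 3 * 8^2 * 2
= 3 * 64 * 2
= 384

384


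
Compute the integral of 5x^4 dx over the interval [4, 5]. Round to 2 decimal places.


Find the antiderivative of 5x^4:
F(x) = 5/5 * x^5
Apply the Fundamental Theorem of Calculus:
F(5) - F(4)
= 5/5 * 5^5 - 5/5 * 4^5
= 5/5 * (3125 - 1024)
= 5/5 * 2101
= 2101 = 2101.00

2101.00


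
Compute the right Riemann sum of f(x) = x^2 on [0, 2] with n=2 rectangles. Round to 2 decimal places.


Right Riemann sum uses right endpoints of each subinterval.
Interval: [0, 2], n = 2
dx = (2 - 0) / 2 = 1
Right endpoints: [1, 2]
f values: [1, 4]
Sum = dx * (sum of f values)
= 1 * 5
= 5 = 5.00

5.00


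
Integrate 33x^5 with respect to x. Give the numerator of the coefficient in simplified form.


Apply the power rule for integration:
integral of ax^n dx = a/(n+1) * x^(n+1) + C
integral of 33x^5 dx
= 33/6 * x^6 + C
= 11/2 * x^6 + C
The coefficient in lowest terms is 11/2, and its numerator is 11

11


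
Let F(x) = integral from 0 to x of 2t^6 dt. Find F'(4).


By the Fundamental Theorem of Calculus (Part 1):
If F(x) = integral from 0 to x of f(t) dt, then F'(x) = f(x)
Here f(t) = 2t^6
So F'(x) = 2x^6
Evaluate at x = 4:
F'(4) = 2 * 4^6
= 2 * 4096
= 8192

8192


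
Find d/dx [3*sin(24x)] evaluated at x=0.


Apply the chain rule to differentiate 3*sin(24x):
d/dx [3*sin(24x)]
= 3 * cos(24x) * d/dx(24x)
= 3 * 24 * cos(24x)
= 72 * cos(24x)
Evaluate at x = 0:
= 72 * cos(0)
= 72 * 1
= 72

72


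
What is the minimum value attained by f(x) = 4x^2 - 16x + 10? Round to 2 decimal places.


For a quadratic f(x) = ax^2 + bx + c with a > 0, the minimum is at the vertex.
Vertex x-coordinate: x = -b/(2a)
x = -(-16) / (2 * 4)
x = 16/8 = 2
Substitute back to find the minimum value:
f(2) = 4 * 2^2 - 16 * 2 + 10
= 16 - 32 + 10
= -6 = -6.00

-6.00


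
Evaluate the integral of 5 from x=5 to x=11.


The integral of a constant k over [a, b] equals k * (b - a).
integral from 5 to 11 of 5 dx
= 5 * (11 - 5)
= 5 * 6
= 30

30


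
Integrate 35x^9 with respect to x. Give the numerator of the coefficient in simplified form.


Apply the power rule for integration:
integral of ax^n dx = a/(n+1) * x^(n+1) + C
integral of 35x^9 dx
= 35/10 * x^10 + C
= 7/2 * x^10 + C
The coefficient in lowest terms is 7/2, and its numerator is 7

7


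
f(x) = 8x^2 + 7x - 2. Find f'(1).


Differentiate term by term using power and sum rules:
f(x) = 8x^2 + 7x - 2
f'(x) = 16x + 7
Substitute x = 1:
f'(1) = 16 * 1 + 7
= 16 + 7
= 23

23


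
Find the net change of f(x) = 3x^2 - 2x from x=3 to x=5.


Net change = f(b) - f(a)
f(x) = 3x^2 - 2x
Compute f(5):
f(5) = 3 * 5^2 - 2 * 5 + 0
= 75 - 10 + 0
= 65
Compute f(3):
f(3) = 3 * 3^2 - 2 * 3 + 0
= 27 - 6 + 0
= 21
Net change = 65 - 21 = 44

44


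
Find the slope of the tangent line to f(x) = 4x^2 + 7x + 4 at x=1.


The slope of the tangent line equals f'(x) at the point.
f(x) = 4x^2 + 7x + 4
f'(x) = 8x + 7
At x = 1:
f'(1) = 8 * 1 + 7
= 8 + 7
= 15

15


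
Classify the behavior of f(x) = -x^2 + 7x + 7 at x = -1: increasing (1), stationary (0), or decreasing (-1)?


Compute f'(x) to determine behavior:
f'(x) = -2x + 7
f'(-1) = -2 * (-1) + 7
= 2 + 7
= 9
Since f'(-1) > 0, the function is increasing (1)

1


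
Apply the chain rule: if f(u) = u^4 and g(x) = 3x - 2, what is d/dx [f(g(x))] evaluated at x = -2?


Using the chain rule: (f(g(x)))' = f'(g(x)) * g'(x)
First, find g(-2):
g(-2) = 3 * (-2) - 2 = -8
Next, f'(u) = 4u^3
And g'(x) = 3
So f'(g(-2)) * g'(-2)
= 4 * (-8)^3 * 3
= 4 * (-512) * 3
= -6144

-6144


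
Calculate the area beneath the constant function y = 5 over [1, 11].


The area under a constant function y = 5 is a rectangle.
Width = 11 - 1 = 10
Height = 5
Area = width * height
= 10 * 5
= 50

50


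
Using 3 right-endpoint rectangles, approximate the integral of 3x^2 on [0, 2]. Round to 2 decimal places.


Right Riemann sum uses right endpoints of each subinterval.
Interval: [0, 2], n = 3
dx = (2 - 0) / 3 = 2/3
Right endpoints: [2/3, 4/3, 2]
f values: [4/3, 16/3, 12]
Sum = dx * (sum of f values)
= 2/3 * 56/3
= 112/9 ≈ 12.44

12.44


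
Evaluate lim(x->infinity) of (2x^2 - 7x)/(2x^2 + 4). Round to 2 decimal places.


For limits at infinity with equal-degree polynomials,
we compare leading coefficients.
Numerator leading term: 2x^2
Denominator leading term: 2x^2
Divide both by x^2:
lim = (2 - 7/x) / (2 + 4/x^2)
As x -> infinity, the 1/x and 1/x^2 terms vanish:
= 2/2 = 1 = 1.00

1.00


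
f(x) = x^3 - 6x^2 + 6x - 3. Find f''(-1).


First derivative:
f'(x) = 3x^2 - 12x + 6
Second derivative:
f''(x) = 6x - 12
Substitute x = -1:
f''(-1) = 6 * (-1) - 12
= -6 - 12
= -18

-18


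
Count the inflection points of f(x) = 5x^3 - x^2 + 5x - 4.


Inflection points occur where f''(x) = 0 and concavity changes.
f(x) = 5x^3 - x^2 + 5x - 4
f'(x) = 15x^2 - 2x + 5
f''(x) = 30x - 2
Set f''(x) = 0:
30x - 2 = 0
x = 2 / 30 = 1/15
Since f''(x) is linear (degree 1), it changes sign at this point.
Therefore there is exactly 1 inflection point.

1


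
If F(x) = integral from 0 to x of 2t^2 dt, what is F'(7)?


By the Fundamental Theorem of Calculus (Part 1):
If F(x) = integral from 0 to x of f(t) dt, then F'(x) = f(x)
Here f(t) = 2t^2
So F'(x) = 2x^2
Evaluate at x = 7:
F'(7) = 2 * 7^2
= 2 * 49
= 98

98


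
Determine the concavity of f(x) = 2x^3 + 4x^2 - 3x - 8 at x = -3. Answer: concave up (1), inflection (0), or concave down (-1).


Concavity is determined by the sign of f''(x).
f(x) = 2x^3 + 4x^2 - 3x - 8
f'(x) = 6x^2 + 8x - 3
f''(x) = 12x + 8
f''(-3) = 12 * (-3) + 8
= -36 + 8
= -28
Since f''(-3) < 0, the function is concave down (-1)

-1


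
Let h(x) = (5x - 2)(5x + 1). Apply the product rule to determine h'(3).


Let u(x) = 5x - 2 and v(x) = 5x + 1
u'(x) = 5
v'(x) = 5
Product rule: h'(x) = u'(x)*v(x) + u(x)*v'(x)
= 5 * (5x + 1) + (5x - 2) * 5
At x = 3:
u(3) = 5 * 3 - 2 = 13
v(3) = 5 * 3 + 1 = 16
h'(3) = 5 * 16 + 13 * 5
= 80 + 65
= 145

145


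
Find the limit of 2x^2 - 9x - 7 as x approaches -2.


Since polynomials are continuous, we use direct substitution.
lim(x->-2) of 2x^2 - 9x - 7
= 2 * (-2)^2 - 9 * (-2) - 7
= 8 + 18 - 7
= 19

19


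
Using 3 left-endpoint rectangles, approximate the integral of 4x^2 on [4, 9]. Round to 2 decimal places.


Left Riemann sum uses left endpoints of each subinterval.
Interval: [4, 9], n = 3
dx = (9 - 4) / 3 = 5/3
Left endpoints: [4, 17/3, 22/3]
f values: [64, 1156/9, 1936/9]
Sum = dx * (sum of f values)
= 5/3 * 3668/9
= 18340/27 ≈ 679.26

679.26


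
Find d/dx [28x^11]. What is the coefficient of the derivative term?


We apply the power rule: d/dx [ax^n] = a*n * x^(n-1)
d/dx [28x^11]
= 28 * 11 * x^(11-1)
= 308x^10
The coefficient is 308

308


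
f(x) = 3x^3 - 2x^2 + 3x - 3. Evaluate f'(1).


Differentiate f(x) = 3x^3 - 2x^2 + 3x - 3 term by term:
f'(x) = 9x^2 - 4x + 3
Substitute x = 1:
f'(1) = 9 * 1^2 - 4 * 1 + 3
= 9 - 4 + 3
= 8

8


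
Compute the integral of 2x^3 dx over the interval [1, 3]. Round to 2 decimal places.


Find the antiderivative of 2x^3:
F(x) = 2/4 * x^4
Apply the Fundamental Theorem of Calculus:
F(3) - F(1)
= 2/4 * 3^4 - 2/4 * 1^4
= 2/4 * (81 - 1)
= 2/4 * 80
= 40 = 40.00

40.00


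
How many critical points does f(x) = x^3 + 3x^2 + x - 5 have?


Find where f'(x) = 0:
f(x) = x^3 + 3x^2 + x - 5
f'(x) = 3x^2 + 6x + 1
This is a quadratic in x. Use the discriminant to count real roots.
Discriminant = (6)^2 - 4 * 3 * 1
= 36 - 12
= 24
Since discriminant > 0, f'(x) = 0 has 2 real solutions.
Number of critical points: 2

2


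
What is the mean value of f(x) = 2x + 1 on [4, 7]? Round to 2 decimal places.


Average value = 1/(b-a) * integral from a to b of f(x) dx
First compute the integral of 2x + 1:
F(x) = x^2 + x
F(7) = 1 * 49 + 1 * 7 = 56
F(4) = 1 * 16 + 1 * 4 = 20
Integral = 56 - 20 = 36
Average = 36 / (7 - 4) = 36 / 3
= 12 = 12.00

12.00


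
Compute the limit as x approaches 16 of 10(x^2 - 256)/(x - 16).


Direct substitution gives 0/0, so we factor the numerator.
Factor: 10(x^2 - 256) = 10 * (x - 16)(x + 16)
Cancel the common factor (x - 16):
10(x^2 - 256)/(x - 16) = 10 * (x + 16)
Now substitute x = 16:
= 10 * (16 + 16) = 320

320


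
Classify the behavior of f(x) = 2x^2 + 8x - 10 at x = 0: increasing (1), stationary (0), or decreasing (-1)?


Compute f'(x) to determine behavior:
f'(x) = 4x + 8
f'(0) = 4 * 0 + 8
= 0 + 8
= 8
Since f'(0) > 0, the function is increasing (1)

1


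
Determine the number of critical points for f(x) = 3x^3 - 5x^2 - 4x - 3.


Find where f'(x) = 0:
f(x) = 3x^3 - 5x^2 - 4x - 3
f'(x) = 9x^2 - 10x - 4
This is a quadratic in x. Use the discriminant to count real roots.
Discriminant = (-10)^2 - 4 * 9 * (-4)
= 100 - (-144)
= 244
Since discriminant > 0, f'(x) = 0 has 2 real solutions.
Number of critical points: 2

2


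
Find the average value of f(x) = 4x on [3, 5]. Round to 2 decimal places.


Average value = 1/(b-a) * integral from a to b of f(x) dx
First compute the integral of 4x:
F(x) = 2x^2
F(5) = 2 * 25 + 0 * 5 = 50
F(3) = 2 * 9 + 0 * 3 = 18
Integral = 50 - 18 = 32
Average = 32 / (5 - 3) = 32 / 2
= 16 = 16.00

16.00


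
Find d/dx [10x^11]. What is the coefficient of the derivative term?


We apply the power rule: d/dx [ax^n] = a*n * x^(n-1)
d/dx [10x^11]
= 10 * 11 * x^(11-1)
= 110x^10
The coefficient is 110

110


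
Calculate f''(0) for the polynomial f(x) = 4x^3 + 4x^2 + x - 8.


First derivative:
f'(x) = 12x^2 + 8x + 1
Second derivative:
f''(x) = 24x + 8
Substitute x = 0:
f''(0) = 24 * 0 + 8
= 0 + 8
= 8

8


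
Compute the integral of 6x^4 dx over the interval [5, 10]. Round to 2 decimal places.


Find the antiderivative of 6x^4:
F(x) = 6/5 * x^5
Apply the Fundamental Theorem of Calculus:
F(10) - F(5)
= 6/5 * 10^5 - 6/5 * 5^5
= 6/5 * (100000 - 3125)
= 6/5 * 96875
= 116250 = 116250.00

116250.00


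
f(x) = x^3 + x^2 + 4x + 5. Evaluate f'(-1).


Differentiate f(x) = x^3 + x^2 + 4x + 5 term by term:
f'(x) = 3x^2 + 2x + 4
Substitute x = -1:
f'(-1) = 3 * (-1)^2 + 2 * (-1) + 4
= 3 - 2 + 4
= 5

5


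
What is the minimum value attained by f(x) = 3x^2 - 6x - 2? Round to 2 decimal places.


For a quadratic f(x) = ax^2 + bx + c with a > 0, the minimum is at the vertex.
Vertex x-coordinate: x = -b/(2a)
x = -(-6) / (2 * 3)
x = 6/6 = 1
Substitute back to find the minimum value:
f(1) = 3 * 1^2 - 6 * 1 - 2
= 3 - 6 - 2
= -5 = -5.00

-5.00


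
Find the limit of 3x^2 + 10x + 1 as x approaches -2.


Since polynomials are continuous, we use direct substitution.
lim(x->-2) of 3x^2 + 10x + 1
= 3 * (-2)^2 + 10 * (-2) + 1
= 12 - 20 + 1
= -7

-7


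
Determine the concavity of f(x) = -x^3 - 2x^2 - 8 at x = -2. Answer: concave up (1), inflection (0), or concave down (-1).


Concavity is determined by the sign of f''(x).
f(x) = -x^3 - 2x^2 - 8
f'(x) = -3x^2 - 4x
f''(x) = -6x - 4
f''(-2) = -6 * (-2) - 4
= 12 - 4
= 8
Since f''(-2) > 0, the function is concave up (1)

1


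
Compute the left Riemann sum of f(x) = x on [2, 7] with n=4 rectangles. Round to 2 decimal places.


Left Riemann sum uses left endpoints of each subinterval.
Interval: [2, 7], n = 4
dx = (7 - 2) / 4 = 5/4
Left endpoints: [2, 13/4, 9/2, 23/4]
f values: [2, 13/4, 9/2, 23/4]
Sum = dx * (sum of f values)
= 5/4 * 31/2
= 155/8 ≈ 19.38

19.38


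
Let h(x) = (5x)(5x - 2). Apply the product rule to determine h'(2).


Let u(x) = 5x and v(x) = 5x - 2
u'(x) = 5
v'(x) = 5
Product rule: h'(x) = u'(x)*v(x) + u(x)*v'(x)
= 5 * (5x - 2) + (5x) * 5
At x = 2:
u(2) = 5 * 2 + 0 = 10
v(2) = 5 * 2 - 2 = 8
h'(2) = 5 * 8 + 10 * 5
= 40 + 50
= 90

90


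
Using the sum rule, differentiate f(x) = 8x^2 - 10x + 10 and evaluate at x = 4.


Differentiate term by term using power and sum rules:
f(x) = 8x^2 - 10x + 10
f'(x) = 16x - 10
Substitute x = 4:
f'(4) = 16 * 4 - 10
= 64 - 10
= 54

54


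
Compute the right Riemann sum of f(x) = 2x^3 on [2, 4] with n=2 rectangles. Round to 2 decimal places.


Right Riemann sum uses right endpoints of each subinterval.
Interval: [2, 4], n = 2
dx = (4 - 2) / 2 = 1
Right endpoints: [3, 4]
f values: [54, 128]
Sum = dx * (sum of f values)
= 1 * 182
= 182 = 182.00

182.00


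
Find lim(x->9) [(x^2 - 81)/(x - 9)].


Direct substitution gives 0/0, so we factor the numerator.
Factor: (x^2 - 81) = (x - 9)(x + 9)
Cancel the common factor (x - 9):
(x^2 - 81)/(x - 9) = (x + 9)
Now substitute x = 9:
= (9 + 9) = 18

18


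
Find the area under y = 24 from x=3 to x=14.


The area under a constant function y = 24 is a rectangle.
Width = 14 - 3 = 11
Height = 24
Area = width * height
= 11 * 24
= 264

264


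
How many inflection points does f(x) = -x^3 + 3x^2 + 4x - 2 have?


Inflection points occur where f''(x) = 0 and concavity changes.
f(x) = -x^3 + 3x^2 + 4x - 2
f'(x) = -3x^2 + 6x + 4
f''(x) = -6x + 6
Set f''(x) = 0:
-6x + 6 = 0
x = -6 / (-6) = 1
Since f''(x) is linear (degree 1), it changes sign at this point.
Therefore there is exactly 1 inflection point.

1


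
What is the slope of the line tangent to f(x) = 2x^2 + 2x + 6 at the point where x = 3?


The slope of the tangent line equals f'(x) at the point.
f(x) = 2x^2 + 2x + 6
f'(x) = 4x + 2
At x = 3:
f'(3) = 4 * 3 + 2
= 12 + 2
= 14

14


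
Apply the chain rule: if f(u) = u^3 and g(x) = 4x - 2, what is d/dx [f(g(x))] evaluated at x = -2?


Using the chain rule: (f(g(x)))' = f'(g(x)) * g'(x)
First, find g(-2):
g(-2) = 4 * (-2) - 2 = -10
Next, f'(u) = 3u^2
And g'(x) = 4
So f'(g(-2)) * g'(-2)
= 3 * (-10)^2 * 4
= 3 * 100 * 4
= 1200

1200


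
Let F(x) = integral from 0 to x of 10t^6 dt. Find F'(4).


By the Fundamental Theorem of Calculus (Part 1):
If F(x) = integral from 0 to x of f(t) dt, then F'(x) = f(x)
Here f(t) = 10t^6
So F'(x) = 10x^6
Evaluate at x = 4:
F'(4) = 10 * 4^6
= 10 * 4096
= 40960

40960


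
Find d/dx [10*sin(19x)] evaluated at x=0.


Apply the chain rule to differentiate 10*sin(19x):
d/dx [10*sin(19x)]
= 10 * cos(19x) * d/dx(19x)
= 10 * 19 * cos(19x)
= 190 * cos(19x)
Evaluate at x = 0:
= 190 * cos(0)
= 190 * 1
= 190

190


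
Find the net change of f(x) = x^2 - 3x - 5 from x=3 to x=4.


Net change = f(b) - f(a)
f(x) = x^2 - 3x - 5
Compute f(4):
f(4) = 1 * 4^2 - 3 * 4 - 5
= 16 - 12 - 5
= -1
Compute f(3):
f(3) = 1 * 3^2 - 3 * 3 - 5
= 9 - 9 - 5
= -5
Net change = -1 - (-5) = 4

4


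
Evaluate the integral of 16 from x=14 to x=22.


The integral of a constant k over [a, b] equals k * (b - a).
integral from 14 to 22 of 16 dx
= 16 * (22 - 14)
= 16 * 8
= 128

128


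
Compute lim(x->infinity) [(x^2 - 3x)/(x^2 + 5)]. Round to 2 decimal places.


For limits at infinity with equal-degree polynomials,
we compare leading coefficients.
Numerator leading term: x^2
Denominator leading term: x^2
Divide both by x^2:
lim = (1 - 3/x) / (1 + 5/x^2)
As x -> infinity, the 1/x and 1/x^2 terms vanish:
= 1/1 = 1 = 1.00

1.00


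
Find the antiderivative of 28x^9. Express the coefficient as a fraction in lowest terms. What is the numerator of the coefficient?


Apply the power rule for integration:
integral of ax^n dx = a/(n+1) * x^(n+1) + C
integral of 28x^9 dx
= 28/10 * x^10 + C
= 14/5 * x^10 + C
The coefficient in lowest terms is 14/5, and its numerator is 14

14


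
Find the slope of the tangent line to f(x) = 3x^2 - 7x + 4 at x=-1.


The slope of the tangent line equals f'(x) at the point.
f(x) = 3x^2 - 7x + 4
f'(x) = 6x - 7
At x = -1:
f'(-1) = 6 * (-1) - 7
= -6 - 7
= -13

-13


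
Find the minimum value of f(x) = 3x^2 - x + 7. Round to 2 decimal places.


For a quadratic f(x) = ax^2 + bx + c with a > 0, the minimum is at the vertex.
Vertex x-coordinate: x = -b/(2a)
x = -(-1) / (2 * 3)
x = 1/6
Substitute back to find the minimum value:
f(1/6) = 3 * (1/6)^2 - 1 * (1/6) + 7
= 1/12 - 1/6 + 7
= 83/12 ≈ 6.92

6.92


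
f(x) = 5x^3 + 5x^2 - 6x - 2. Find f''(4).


First derivative:
f'(x) = 15x^2 + 10x - 6
Second derivative:
f''(x) = 30x + 10
Substitute x = 4:
f''(4) = 30 * 4 + 10
= 120 + 10
= 130

130


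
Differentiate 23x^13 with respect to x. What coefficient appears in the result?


We apply the power rule: d/dx [ax^n] = a*n * x^(n-1)
d/dx [23x^13]
= 23 * 13 * x^(13-1)
= 299x^12
The coefficient is 299

299


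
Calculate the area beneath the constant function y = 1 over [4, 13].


The area under a constant function y = 1 is a rectangle.
Width = 13 - 4 = 9
Height = 1
Area = width * height
= 9 * 1
= 9

9


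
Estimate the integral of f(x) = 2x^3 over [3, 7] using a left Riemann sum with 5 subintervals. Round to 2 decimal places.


Left Riemann sum uses left endpoints of each subinterval.
Interval: [3, 7], n = 5
dx = (7 - 3) / 5 = 4/5
Left endpoints: [3, 19/5, 23/5, 27/5, 31/5]
f values: [54, 13718/125, 24334/125, 39366/125, 59582/125]
Sum = dx * (sum of f values)
= 4/5 * 1150
= 920 = 920.00

920.00


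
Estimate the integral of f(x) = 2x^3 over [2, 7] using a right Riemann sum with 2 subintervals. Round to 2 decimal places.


Right Riemann sum uses right endpoints of each subinterval.
Interval: [2, 7], n = 2
dx = (7 - 2) / 2 = 5/2
Right endpoints: [9/2, 7]
f values: [729/4, 686]
Sum = dx * (sum of f values)
= 5/2 * 3473/4
= 17365/8 ≈ 2170.63

2170.63


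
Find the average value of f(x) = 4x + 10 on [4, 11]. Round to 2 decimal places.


Average value = 1/(b-a) * integral from a to b of f(x) dx
First compute the integral of 4x + 10:
F(x) = 2x^2 + 10x
F(11) = 2 * 121 + 10 * 11 = 352
F(4) = 2 * 16 + 10 * 4 = 72
Integral = 352 - 72 = 280
Average = 280 / (11 - 4) = 280 / 7
= 40 = 40.00

40.00


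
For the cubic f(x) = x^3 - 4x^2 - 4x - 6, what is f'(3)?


Differentiate f(x) = x^3 - 4x^2 - 4x - 6 term by term:
f'(x) = 3x^2 - 8x - 4
Substitute x = 3:
f'(3) = 3 * 3^2 - 8 * 3 - 4
= 27 - 24 - 4
= -1

-1


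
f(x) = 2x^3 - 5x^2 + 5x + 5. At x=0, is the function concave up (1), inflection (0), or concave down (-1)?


Concavity is determined by the sign of f''(x).
f(x) = 2x^3 - 5x^2 + 5x + 5
f'(x) = 6x^2 - 10x + 5
f''(x) = 12x - 10
f''(0) = 12 * 0 - 10
= 0 - 10
= -10
Since f''(0) < 0, the function is concave down (-1)

-1


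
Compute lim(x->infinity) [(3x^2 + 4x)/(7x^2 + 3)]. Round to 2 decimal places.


For limits at infinity with equal-degree polynomials,
we compare leading coefficients.
Numerator leading term: 3x^2
Denominator leading term: 7x^2
Divide both by x^2:
lim = (3 + 4/x) / (7 + 3/x^2)
As x -> infinity, the 1/x and 1/x^2 terms vanish:
= 3/7 ≈ 0.43

0.43


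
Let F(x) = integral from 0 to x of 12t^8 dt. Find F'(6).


By the Fundamental Theorem of Calculus (Part 1):
If F(x) = integral from 0 to x of f(t) dt, then F'(x) = f(x)
Here f(t) = 12t^8
So F'(x) = 12x^8
Evaluate at x = 6:
F'(6) = 12 * 6^8
= 12 * 1679616
= 20155392

20155392


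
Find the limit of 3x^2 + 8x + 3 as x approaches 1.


Since polynomials are continuous, we use direct substitution.
lim(x->1) of 3x^2 + 8x + 3
= 3 * 1^2 + 8 * 1 + 3
= 3 + 8 + 3
= 14

14


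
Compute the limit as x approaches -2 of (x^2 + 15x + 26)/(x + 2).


Direct substitution gives 0/0, so we factor the numerator.
Factor: (x^2 + 15x + 26) = (x + 2)(x + 13)
Cancel the common factor (x + 2):
(x^2 + 15x + 26)/(x + 2) = (x + 13)
Now substitute x = -2:
= (-2) - (-13) = 11

11


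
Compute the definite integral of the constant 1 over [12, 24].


The integral of a constant k over [a, b] equals k * (b - a).
integral from 12 to 24 of 1 dx
= 1 * (24 - 12)
= 1 * 12
= 12

12


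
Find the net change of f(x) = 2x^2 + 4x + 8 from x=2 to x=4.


Net change = f(b) - f(a)
f(x) = 2x^2 + 4x + 8
Compute f(4):
f(4) = 2 * 4^2 + 4 * 4 + 8
= 32 + 16 + 8
= 56
Compute f(2):
f(2) = 2 * 2^2 + 4 * 2 + 8
= 8 + 8 + 8
= 24
Net change = 56 - 24 = 32

32
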